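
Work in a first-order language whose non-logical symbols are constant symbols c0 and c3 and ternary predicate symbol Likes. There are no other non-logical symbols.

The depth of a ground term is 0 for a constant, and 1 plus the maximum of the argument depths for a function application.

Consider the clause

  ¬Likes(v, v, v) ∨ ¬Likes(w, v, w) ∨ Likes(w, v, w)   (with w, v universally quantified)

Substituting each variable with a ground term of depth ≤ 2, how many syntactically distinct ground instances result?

4

Ground terms of depth ≤ 2:
  With no function symbols every ground term is a constant, so there are exactly 2 ground terms at every depth bound.
  N_0 = 2
  N_1 = 2
  N_2 = 2
So there are 2 ground terms available for substitution.
Each of w, v ranges independently over the available ground terms, and distinct assignments produce distinct instances.
Number of ground instances = 2^2 = 4.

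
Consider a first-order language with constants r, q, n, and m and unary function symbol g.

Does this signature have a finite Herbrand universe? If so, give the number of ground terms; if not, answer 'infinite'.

infinite

The signature has at least one function symbol (g, arity 1) and at least one constant (r).
Iterating g gives infinitely many distinct ground terms: r, g(r), g(g(r)), ...
So the Herbrand universe is infinite.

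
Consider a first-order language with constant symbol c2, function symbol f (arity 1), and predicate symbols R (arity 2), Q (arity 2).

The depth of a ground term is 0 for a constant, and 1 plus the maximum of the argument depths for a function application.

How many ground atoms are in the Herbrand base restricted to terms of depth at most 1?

First count ground terms of depth ≤ 1.
Let N_k = |{terms of depth ≤ k}|. Then N_0 = 1 and N_k = 1 + N_{k-1} for k ≥ 1 (one summand per function symbol, arity giving the exponent).
N_0 = 1
N_1 = 1 + 1 = 2
So |H| = 2.
A ground atom is a predicate applied to a tuple of terms from H, so the count is the sum over predicates of |H|^arity:
  R: 2^2 = 4;  Q: 2^2 = 4
Total ground atoms: 4 + 4 = 8.

8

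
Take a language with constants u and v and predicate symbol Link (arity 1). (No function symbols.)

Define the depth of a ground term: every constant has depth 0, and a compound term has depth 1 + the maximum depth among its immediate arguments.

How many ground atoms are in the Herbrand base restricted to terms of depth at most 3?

First count ground terms of depth ≤ 3.
With no function symbols every ground term is a constant, so there are exactly 2 ground terms at every depth bound.
N_0 = 2
N_1 = 2
N_2 = 2
N_3 = 2
So |H| = 2.
Each predicate of arity r yields |H|^r ground atoms (one per choice of an r-tuple from H):
  Link: 2
Total ground atoms: 2.

2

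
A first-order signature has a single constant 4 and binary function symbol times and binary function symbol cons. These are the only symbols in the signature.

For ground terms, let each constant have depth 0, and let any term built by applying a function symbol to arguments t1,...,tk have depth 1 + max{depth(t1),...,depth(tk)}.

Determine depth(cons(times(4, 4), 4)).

depth(times(4, 4)) = 1 + max(0, 0) = 1
depth(cons(times(4, 4), 4)) = 1 + max(1, 0) = 2

2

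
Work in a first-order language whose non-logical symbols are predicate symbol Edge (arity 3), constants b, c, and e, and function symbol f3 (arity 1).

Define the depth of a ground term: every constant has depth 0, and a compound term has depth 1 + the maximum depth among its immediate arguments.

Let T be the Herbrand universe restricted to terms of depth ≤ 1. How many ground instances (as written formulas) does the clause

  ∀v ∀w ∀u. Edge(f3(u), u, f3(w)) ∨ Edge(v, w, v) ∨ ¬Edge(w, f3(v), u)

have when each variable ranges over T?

Ground terms of depth ≤ 1:
  Write N_k for the number of ground terms of depth ≤ k. A term of depth ≤ k is either a constant or a function symbol applied to arguments of depth ≤ k−1, so N_k = 3 + N_{k-1}.
  N_0 = 3
  N_1 = 3 + 3 = 6
  Explicitly: b, c, e, f3(b), f3(c), f3(e).
So there are 6 ground terms available for substitution.
Each of v, w, u ranges independently over the available ground terms, and distinct assignments produce distinct instances.
Number of ground instances = 6^3 = 216.

216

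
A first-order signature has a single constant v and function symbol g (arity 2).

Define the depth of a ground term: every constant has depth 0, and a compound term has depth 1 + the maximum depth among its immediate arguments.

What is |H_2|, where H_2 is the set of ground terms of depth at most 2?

5

If N_k denotes the number of depth-≤k ground terms, the 1 constant gives N_0 = 1, and each function symbol of arity r contributes N_{k-1}^r new terms at level k: N_k = 1 + N_{k-1}^2.
N_0 = 1
N_1 = 1 + 1^2 = 2
N_2 = 1 + 2^2 = 5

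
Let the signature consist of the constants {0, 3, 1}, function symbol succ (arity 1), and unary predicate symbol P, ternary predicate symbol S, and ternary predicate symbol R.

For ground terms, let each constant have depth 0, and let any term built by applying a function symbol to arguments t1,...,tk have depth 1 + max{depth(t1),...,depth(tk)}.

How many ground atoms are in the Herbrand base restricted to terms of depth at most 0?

57

First count ground terms of depth ≤ 0.
If N_k denotes the number of depth-≤k ground terms, the 3 constants give N_0 = 3, and each function symbol of arity r contributes N_{k-1}^r new terms at level k: N_k = 3 + N_{k-1}.
N_0 = 3
Explicitly: 0, 3, 1.
So |H| = 3.
Each predicate of arity r yields |H|^r ground atoms (one per choice of an r-tuple from H):
  P: 3;  S: 3^3 = 27;  R: 3^3 = 27
Total ground atoms: 3 + 27 + 27 = 57.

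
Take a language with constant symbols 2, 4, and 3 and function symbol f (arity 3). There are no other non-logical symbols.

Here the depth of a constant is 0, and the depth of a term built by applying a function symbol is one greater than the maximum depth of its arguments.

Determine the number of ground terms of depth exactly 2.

Let N_k = |{terms of depth ≤ k}|. Then N_0 = 3 and N_k = 3 + N_{k-1}^3 for k ≥ 1 (one summand per function symbol, arity giving the exponent).
N_0 = 3
N_1 = 3 + 3^3 = 30
N_2 = 3 + 30^3 = 27003
Terms of depth exactly 2: N_2 − N_1 = 27003 − 30 = 26973.

26973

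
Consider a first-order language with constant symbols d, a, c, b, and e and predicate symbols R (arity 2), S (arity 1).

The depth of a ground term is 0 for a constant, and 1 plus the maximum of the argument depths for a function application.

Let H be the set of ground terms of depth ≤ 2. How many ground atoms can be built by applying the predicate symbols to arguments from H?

30

First count ground terms of depth ≤ 2.
With no function symbols every ground term is a constant, so there are exactly 5 ground terms at every depth bound.
N_0 = 5
N_1 = 5
N_2 = 5
So |H| = 5.
A ground atom is a predicate applied to a tuple of terms from H, so the count is the sum over predicates of |H|^arity:
  R: 5^2 = 25;  S: 5
Total ground atoms: 25 + 5 = 30.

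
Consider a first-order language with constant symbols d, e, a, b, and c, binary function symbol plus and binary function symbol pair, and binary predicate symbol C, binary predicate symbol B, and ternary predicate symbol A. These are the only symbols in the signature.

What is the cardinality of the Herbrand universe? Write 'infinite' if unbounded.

The signature has at least one function symbol (plus, arity 2) and at least one constant (d).
Iterating plus gives infinitely many distinct ground terms: d, plus(d, d), plus(plus(d, d), plus(d, d)), ...
So the Herbrand universe is infinite.

infinite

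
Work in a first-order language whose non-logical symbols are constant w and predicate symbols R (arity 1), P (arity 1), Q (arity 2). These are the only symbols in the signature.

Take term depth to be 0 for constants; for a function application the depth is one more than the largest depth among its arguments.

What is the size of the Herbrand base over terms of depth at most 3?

First count ground terms of depth ≤ 3.
With no function symbols every ground term is a constant, so there is exactly 1 ground term at every depth bound.
N_0 = 1
N_1 = 1
N_2 = 1
N_3 = 1
So |H| = 1.
For each predicate symbol, the number of ground atoms is |H| raised to its arity; summing:
  R: 1;  P: 1;  Q: 1^2 = 1
Total ground atoms: 1 + 1 + 1 = 3.

3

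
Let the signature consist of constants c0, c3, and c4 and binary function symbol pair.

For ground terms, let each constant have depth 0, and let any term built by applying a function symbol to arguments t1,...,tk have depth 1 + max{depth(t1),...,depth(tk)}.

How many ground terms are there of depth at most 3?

21612

Let N_k = |{terms of depth ≤ k}|. Then N_0 = 3 and N_k = 3 + N_{k-1}^2 for k ≥ 1 (one summand per function symbol, arity giving the exponent).
N_0 = 3
N_1 = 3 + 3^2 = 12
N_2 = 3 + 12^2 = 147
N_3 = 3 + 147^2 = 21612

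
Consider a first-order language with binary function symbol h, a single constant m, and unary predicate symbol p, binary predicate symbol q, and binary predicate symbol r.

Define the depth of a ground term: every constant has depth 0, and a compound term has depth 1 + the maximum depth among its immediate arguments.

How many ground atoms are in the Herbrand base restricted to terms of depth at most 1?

First count ground terms of depth ≤ 1.
Let N_k = |{terms of depth ≤ k}|. Then N_0 = 1 and N_k = 1 + N_{k-1}^2 for k ≥ 1 (one summand per function symbol, arity giving the exponent).
N_0 = 1
N_1 = 1 + 1^2 = 2
So |H| = 2.
For each predicate symbol, the number of ground atoms is |H| raised to its arity; summing:
  p: 2;  q: 2^2 = 4;  r: 2^2 = 4
Total ground atoms: 2 + 4 + 4 = 10.

10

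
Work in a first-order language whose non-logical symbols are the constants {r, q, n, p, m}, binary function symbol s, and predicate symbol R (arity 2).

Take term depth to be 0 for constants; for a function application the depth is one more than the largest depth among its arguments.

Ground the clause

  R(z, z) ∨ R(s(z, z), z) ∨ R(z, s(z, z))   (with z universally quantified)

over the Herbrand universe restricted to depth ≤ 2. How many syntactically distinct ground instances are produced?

905

Ground terms of depth ≤ 2:
  If N_k denotes the number of depth-≤k ground terms, the 5 constants give N_0 = 5, and each function symbol of arity r contributes N_{k-1}^r new terms at level k: N_k = 5 + N_{k-1}^2.
  N_0 = 5
  N_1 = 5 + 5^2 = 30
  N_2 = 5 + 30^2 = 905
So there are 905 ground terms available for substitution.
There is 1 variable to instantiate (z),  occurring in at least one literal, so different choices give different ground instances.
Number of ground instances = 905.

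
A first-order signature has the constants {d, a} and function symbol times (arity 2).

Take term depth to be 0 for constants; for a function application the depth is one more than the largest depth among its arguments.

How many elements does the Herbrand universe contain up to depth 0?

2

Count level by level. With function symbols times/2, the terms of depth ≤ k are the 2 constants together with each function applied to depth-≤(k−1) tuples, so N_k = 2 + N_{k-1}^2.
N_0 = 2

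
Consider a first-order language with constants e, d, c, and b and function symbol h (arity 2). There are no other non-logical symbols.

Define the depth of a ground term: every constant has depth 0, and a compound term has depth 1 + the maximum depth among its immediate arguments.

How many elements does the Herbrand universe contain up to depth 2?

404

Count level by level. With function symbols h/2, the terms of depth ≤ k are the 4 constants together with each function applied to depth-≤(k−1) tuples, so N_k = 4 + N_{k-1}^2.
N_0 = 4
N_1 = 4 + 4^2 = 20
N_2 = 4 + 20^2 = 404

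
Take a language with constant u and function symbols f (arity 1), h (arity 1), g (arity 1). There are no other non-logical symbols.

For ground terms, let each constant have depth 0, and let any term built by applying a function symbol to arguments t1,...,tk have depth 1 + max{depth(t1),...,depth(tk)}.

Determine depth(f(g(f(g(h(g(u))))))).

depth(g(u)) = 1 + depth(u) = 1 + 0 = 1
depth(h(g(u))) = 1 + depth(g(u)) = 1 + 1 = 2
depth(g(h(g(u)))) = 1 + depth(h(g(u))) = 1 + 2 = 3
depth(f(g(h(g(u))))) = 1 + depth(g(h(g(u)))) = 1 + 3 = 4
depth(g(f(g(h(g(u)))))) = 1 + depth(f(g(h(g(u))))) = 1 + 4 = 5
depth(f(g(f(g(h(g(u))))))) = 1 + depth(g(f(g(h(g(u)))))) = 1 + 5 = 6

6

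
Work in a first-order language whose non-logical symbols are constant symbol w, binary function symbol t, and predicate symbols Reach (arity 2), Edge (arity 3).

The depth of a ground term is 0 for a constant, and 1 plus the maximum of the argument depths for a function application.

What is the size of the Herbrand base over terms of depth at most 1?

12

First count ground terms of depth ≤ 1.
Let N_k count ground terms of depth at most k. Each non-constant term of depth ≤ k is some function symbol applied to depth-≤(k−1) arguments, giving N_k = 1 + N_{k-1}^2.
N_0 = 1
N_1 = 1 + 1^2 = 2
So |H| = 2.
A ground atom is a predicate applied to a tuple of terms from H, so the count is the sum over predicates of |H|^arity:
  Reach: 2^2 = 4;  Edge: 2^3 = 8
Total ground atoms: 4 + 8 = 12.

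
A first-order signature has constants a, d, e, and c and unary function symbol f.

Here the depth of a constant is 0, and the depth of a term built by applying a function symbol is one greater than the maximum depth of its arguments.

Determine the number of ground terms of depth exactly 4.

4

Count level by level. With function symbols f/1, the terms of depth ≤ k are the 4 constants together with each function applied to depth-≤(k−1) tuples, so N_k = 4 + N_{k-1}.
N_0 = 4
N_1 = 4 + 4 = 8
N_2 = 4 + 8 = 12
N_3 = 4 + 12 = 16
N_4 = 4 + 16 = 20
Terms of depth exactly 4: N_4 − N_3 = 20 − 16 = 4.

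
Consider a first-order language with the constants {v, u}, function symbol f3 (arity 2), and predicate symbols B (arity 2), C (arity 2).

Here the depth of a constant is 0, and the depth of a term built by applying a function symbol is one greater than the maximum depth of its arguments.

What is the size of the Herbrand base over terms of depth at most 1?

72

First count ground terms of depth ≤ 1.
Let N_k count ground terms of depth at most k. Each non-constant term of depth ≤ k is some function symbol applied to depth-≤(k−1) arguments, giving N_k = 2 + N_{k-1}^2.
N_0 = 2
N_1 = 2 + 2^2 = 6
Explicitly: v, u, f3(v, v), f3(v, u), f3(u, v), f3(u, u).
So |H| = 6.
Ground atoms are formed by filling each argument slot of a predicate with a term from H, so an r-ary predicate gives |H|^r atoms:
  B: 6^2 = 36;  C: 6^2 = 36
Total ground atoms: 36 + 36 = 72.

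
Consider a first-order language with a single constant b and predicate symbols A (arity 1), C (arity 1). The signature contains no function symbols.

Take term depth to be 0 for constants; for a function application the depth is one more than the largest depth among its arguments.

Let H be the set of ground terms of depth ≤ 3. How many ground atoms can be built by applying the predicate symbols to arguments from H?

2

First count ground terms of depth ≤ 3.
With no function symbols every ground term is a constant, so there is exactly 1 ground term at every depth bound.
N_0 = 1
N_1 = 1
N_2 = 1
N_3 = 1
So |H| = 1.
For each predicate symbol, the number of ground atoms is |H| raised to its arity; summing:
  A: 1;  C: 1
Total ground atoms: 1 + 1 = 2.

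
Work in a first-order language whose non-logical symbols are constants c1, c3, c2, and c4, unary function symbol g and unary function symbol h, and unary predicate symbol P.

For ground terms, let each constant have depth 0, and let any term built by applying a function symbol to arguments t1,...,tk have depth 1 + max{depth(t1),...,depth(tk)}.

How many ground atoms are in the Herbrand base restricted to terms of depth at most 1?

First count ground terms of depth ≤ 1.
Let N_k count ground terms of depth at most k. Each non-constant term of depth ≤ k is some function symbol applied to depth-≤(k−1) arguments, giving N_k = 4 + N_{k-1} + N_{k-1}.
N_0 = 4
N_1 = 4 + 4 + 4 = 12
Explicitly: c1, c3, c2, c4, g(c1), g(c3), g(c2), g(c4), h(c1), h(c3), h(c2), h(c4).
So |H| = 12.
For each predicate symbol, the number of ground atoms is |H| raised to its arity; summing:
  P: 12
Total ground atoms: 12.

12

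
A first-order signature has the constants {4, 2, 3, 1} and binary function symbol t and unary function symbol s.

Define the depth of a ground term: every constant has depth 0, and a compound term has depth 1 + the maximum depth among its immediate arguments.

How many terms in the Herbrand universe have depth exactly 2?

580

If N_k denotes the number of depth-≤k ground terms, the 4 constants give N_0 = 4, and each function symbol of arity r contributes N_{k-1}^r new terms at level k: N_k = 4 + N_{k-1}^2 + N_{k-1}.
N_0 = 4
N_1 = 4 + 4^2 + 4 = 24
N_2 = 4 + 24^2 + 24 = 604
Terms of depth exactly 2: N_2 − N_1 = 604 − 24 = 580.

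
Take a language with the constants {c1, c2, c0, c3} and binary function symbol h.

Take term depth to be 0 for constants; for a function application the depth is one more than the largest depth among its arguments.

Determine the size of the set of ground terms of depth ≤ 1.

Let N_k = |{terms of depth ≤ k}|. Then N_0 = 4 and N_k = 4 + N_{k-1}^2 for k ≥ 1 (one summand per function symbol, arity giving the exponent).
N_0 = 4
N_1 = 4 + 4^2 = 20

20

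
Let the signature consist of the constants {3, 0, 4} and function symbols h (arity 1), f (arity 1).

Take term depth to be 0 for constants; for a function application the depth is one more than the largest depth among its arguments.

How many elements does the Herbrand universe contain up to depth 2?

Let N_k count ground terms of depth at most k. Each non-constant term of depth ≤ k is some function symbol applied to depth-≤(k−1) arguments, giving N_k = 3 + N_{k-1} + N_{k-1}.
N_0 = 3
N_1 = 3 + 3 + 3 = 9
N_2 = 3 + 9 + 9 = 21

21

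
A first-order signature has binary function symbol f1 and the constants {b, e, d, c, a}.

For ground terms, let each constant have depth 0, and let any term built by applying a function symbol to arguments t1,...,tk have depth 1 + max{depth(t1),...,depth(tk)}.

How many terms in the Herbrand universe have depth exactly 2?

Write N_k for the number of ground terms of depth ≤ k. A term of depth ≤ k is either a constant or a function symbol applied to arguments of depth ≤ k−1, so N_k = 5 + N_{k-1}^2.
N_0 = 5
N_1 = 5 + 5^2 = 30
N_2 = 5 + 30^2 = 905
Terms of depth exactly 2: N_2 − N_1 = 905 − 30 = 875.

875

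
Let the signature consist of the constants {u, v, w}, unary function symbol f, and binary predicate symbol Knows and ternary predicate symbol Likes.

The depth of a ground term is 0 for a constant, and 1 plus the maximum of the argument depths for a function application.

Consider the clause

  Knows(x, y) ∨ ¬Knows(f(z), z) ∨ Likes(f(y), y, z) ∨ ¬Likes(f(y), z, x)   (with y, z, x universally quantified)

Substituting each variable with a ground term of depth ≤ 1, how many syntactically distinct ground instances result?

Ground terms of depth ≤ 1:
  Write N_k for the number of ground terms of depth ≤ k. A term of depth ≤ k is either a constant or a function symbol applied to arguments of depth ≤ k−1, so N_k = 3 + N_{k-1}.
  N_0 = 3
  N_1 = 3 + 3 = 6
  Explicitly: u, v, w, f(u), f(v), f(w).
So there are 6 ground terms available for substitution.
Each of y, z, x ranges independently over the available ground terms, and distinct assignments produce distinct instances.
Number of ground instances = 6^3 = 216.

216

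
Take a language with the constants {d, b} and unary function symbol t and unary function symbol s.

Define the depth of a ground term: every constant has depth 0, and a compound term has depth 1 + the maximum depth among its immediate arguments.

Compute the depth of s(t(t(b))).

3

depth(t(b)) = 1 + depth(b) = 1 + 0 = 1
depth(t(t(b))) = 1 + depth(t(b)) = 1 + 1 = 2
depth(s(t(t(b)))) = 1 + depth(t(t(b))) = 1 + 2 = 3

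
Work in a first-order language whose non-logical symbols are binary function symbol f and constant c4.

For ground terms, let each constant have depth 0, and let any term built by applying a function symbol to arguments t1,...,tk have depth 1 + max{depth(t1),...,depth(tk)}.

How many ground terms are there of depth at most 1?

Write N_k for the number of ground terms of depth ≤ k. A term of depth ≤ k is either a constant or a function symbol applied to arguments of depth ≤ k−1, so N_k = 1 + N_{k-1}^2.
N_0 = 1
N_1 = 1 + 1^2 = 2
Explicitly: c4, f(c4, c4).

2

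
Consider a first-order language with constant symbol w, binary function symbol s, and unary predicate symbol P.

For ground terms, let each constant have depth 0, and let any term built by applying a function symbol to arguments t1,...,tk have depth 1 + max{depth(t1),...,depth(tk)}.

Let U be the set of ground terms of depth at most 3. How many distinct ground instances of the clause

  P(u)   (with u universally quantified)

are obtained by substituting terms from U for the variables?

26

Ground terms of depth ≤ 3:
  If N_k denotes the number of depth-≤k ground terms, the 1 constant gives N_0 = 1, and each function symbol of arity r contributes N_{k-1}^r new terms at level k: N_k = 1 + N_{k-1}^2.
  N_0 = 1
  N_1 = 1 + 1^2 = 2
  N_2 = 1 + 2^2 = 5
  N_3 = 1 + 5^2 = 26
So there are 26 ground terms available for substitution.
The body mentions the single quantified variable u; since ground terms form a free algebra, no two substitutions collapse to the same formula.
Number of ground instances = 26.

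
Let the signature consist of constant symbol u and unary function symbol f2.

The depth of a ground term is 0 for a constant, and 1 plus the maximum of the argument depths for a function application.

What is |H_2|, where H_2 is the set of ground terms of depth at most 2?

Let N_k count ground terms of depth at most k. Each non-constant term of depth ≤ k is some function symbol applied to depth-≤(k−1) arguments, giving N_k = 1 + N_{k-1}.
N_0 = 1
N_1 = 1 + 1 = 2
N_2 = 1 + 2 = 3
Explicitly: u, f2(u), f2(f2(u)).

3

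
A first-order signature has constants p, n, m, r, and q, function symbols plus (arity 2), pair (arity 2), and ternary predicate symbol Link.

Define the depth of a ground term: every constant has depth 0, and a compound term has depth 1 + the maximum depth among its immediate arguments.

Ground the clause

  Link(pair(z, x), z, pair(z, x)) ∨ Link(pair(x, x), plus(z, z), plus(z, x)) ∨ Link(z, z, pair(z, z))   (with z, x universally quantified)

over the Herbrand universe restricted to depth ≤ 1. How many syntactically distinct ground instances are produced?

3025

Ground terms of depth ≤ 1:
  If N_k denotes the number of depth-≤k ground terms, the 5 constants give N_0 = 5, and each function symbol of arity r contributes N_{k-1}^r new terms at level k: N_k = 5 + N_{k-1}^2 + N_{k-1}^2.
  N_0 = 5
  N_1 = 5 + 5^2 + 5^2 = 55
So there are 55 ground terms available for substitution.
The clause has 2 distinct variables (z, x), each appearing in the body. In the free term algebra distinct substitutions yield syntactically distinct ground instances.
Number of ground instances = 55^2 = 3025.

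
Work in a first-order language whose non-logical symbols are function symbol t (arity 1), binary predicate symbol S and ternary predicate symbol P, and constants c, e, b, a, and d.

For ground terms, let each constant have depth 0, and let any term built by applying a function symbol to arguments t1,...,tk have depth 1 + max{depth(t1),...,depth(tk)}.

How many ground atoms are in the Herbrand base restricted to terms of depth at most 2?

First count ground terms of depth ≤ 2.
Count level by level. With function symbols t/1, the terms of depth ≤ k are the 5 constants together with each function applied to depth-≤(k−1) tuples, so N_k = 5 + N_{k-1}.
N_0 = 5
N_1 = 5 + 5 = 10
N_2 = 5 + 10 = 15
So |H| = 15.
Ground atoms are formed by filling each argument slot of a predicate with a term from H, so an r-ary predicate gives |H|^r atoms:
  S: 15^2 = 225;  P: 15^3 = 3375
Total ground atoms: 225 + 3375 = 3600.

3600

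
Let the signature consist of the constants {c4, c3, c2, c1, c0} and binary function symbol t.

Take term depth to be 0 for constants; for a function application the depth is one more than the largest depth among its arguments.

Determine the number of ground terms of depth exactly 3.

818125

Let N_k = |{terms of depth ≤ k}|. Then N_0 = 5 and N_k = 5 + N_{k-1}^2 for k ≥ 1 (one summand per function symbol, arity giving the exponent).
N_0 = 5
N_1 = 5 + 5^2 = 30
N_2 = 5 + 30^2 = 905
N_3 = 5 + 905^2 = 819030
Terms of depth exactly 3: N_3 − N_2 = 819030 − 905 = 818125.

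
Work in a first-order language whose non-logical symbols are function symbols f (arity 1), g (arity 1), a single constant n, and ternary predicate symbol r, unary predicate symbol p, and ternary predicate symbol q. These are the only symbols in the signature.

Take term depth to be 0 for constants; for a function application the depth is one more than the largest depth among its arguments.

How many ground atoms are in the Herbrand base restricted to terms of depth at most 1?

57

First count ground terms of depth ≤ 1.
Let N_k count ground terms of depth at most k. Each non-constant term of depth ≤ k is some function symbol applied to depth-≤(k−1) arguments, giving N_k = 1 + N_{k-1} + N_{k-1}.
N_0 = 1
N_1 = 1 + 1 + 1 = 3
So |H| = 3.
Each predicate of arity r yields |H|^r ground atoms (one per choice of an r-tuple from H):
  r: 3^3 = 27;  p: 3;  q: 3^3 = 27
Total ground atoms: 27 + 3 + 27 = 57.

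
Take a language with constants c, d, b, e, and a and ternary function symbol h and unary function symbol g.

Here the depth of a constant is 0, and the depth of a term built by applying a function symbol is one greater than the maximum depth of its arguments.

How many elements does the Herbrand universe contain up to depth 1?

135

Let N_k = |{terms of depth ≤ k}|. Then N_0 = 5 and N_k = 5 + N_{k-1}^3 + N_{k-1} for k ≥ 1 (one summand per function symbol, arity giving the exponent).
N_0 = 5
N_1 = 5 + 5^3 + 5 = 135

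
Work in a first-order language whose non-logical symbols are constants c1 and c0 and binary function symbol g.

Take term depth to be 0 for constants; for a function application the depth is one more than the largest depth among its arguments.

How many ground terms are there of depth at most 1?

Write N_k for the number of ground terms of depth ≤ k. A term of depth ≤ k is either a constant or a function symbol applied to arguments of depth ≤ k−1, so N_k = 2 + N_{k-1}^2.
N_0 = 2
N_1 = 2 + 2^2 = 6

6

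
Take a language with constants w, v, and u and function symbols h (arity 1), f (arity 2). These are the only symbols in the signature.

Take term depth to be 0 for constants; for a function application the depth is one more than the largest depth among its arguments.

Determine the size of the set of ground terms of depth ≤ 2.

243

If N_k denotes the number of depth-≤k ground terms, the 3 constants give N_0 = 3, and each function symbol of arity r contributes N_{k-1}^r new terms at level k: N_k = 3 + N_{k-1} + N_{k-1}^2.
N_0 = 3
N_1 = 3 + 3 + 3^2 = 15
N_2 = 3 + 15 + 15^2 = 243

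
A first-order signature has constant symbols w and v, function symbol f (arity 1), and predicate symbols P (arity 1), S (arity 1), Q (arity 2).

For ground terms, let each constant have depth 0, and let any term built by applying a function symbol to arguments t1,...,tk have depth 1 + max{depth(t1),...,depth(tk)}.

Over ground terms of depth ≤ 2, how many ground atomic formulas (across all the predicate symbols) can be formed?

48

First count ground terms of depth ≤ 2.
Let N_k = |{terms of depth ≤ k}|. Then N_0 = 2 and N_k = 2 + N_{k-1} for k ≥ 1 (one summand per function symbol, arity giving the exponent).
N_0 = 2
N_1 = 2 + 2 = 4
N_2 = 2 + 4 = 6
Explicitly: w, v, f(w), f(v), f(f(w)), f(f(v)).
So |H| = 6.
Ground atoms are formed by filling each argument slot of a predicate with a term from H, so an r-ary predicate gives |H|^r atoms:
  P: 6;  S: 6;  Q: 6^2 = 36
Total ground atoms: 6 + 6 + 36 = 48.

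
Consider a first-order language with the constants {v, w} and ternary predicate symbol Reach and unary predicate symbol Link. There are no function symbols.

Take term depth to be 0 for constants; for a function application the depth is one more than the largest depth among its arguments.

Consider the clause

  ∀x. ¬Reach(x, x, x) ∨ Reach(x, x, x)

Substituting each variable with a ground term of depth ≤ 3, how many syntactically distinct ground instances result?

2

Ground terms of depth ≤ 3:
  With no function symbols every ground term is a constant, so there are exactly 2 ground terms at every depth bound.
  N_0 = 2
  N_1 = 2
  N_2 = 2
  N_3 = 2
  Explicitly: v, w.
So there are 2 ground terms available for substitution.
The body mentions the single quantified variable x; since ground terms form a free algebra, no two substitutions collapse to the same formula.
Number of ground instances = 2.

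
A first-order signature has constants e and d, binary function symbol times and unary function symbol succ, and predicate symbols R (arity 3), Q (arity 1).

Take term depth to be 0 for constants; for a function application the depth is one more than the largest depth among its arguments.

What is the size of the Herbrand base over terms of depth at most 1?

First count ground terms of depth ≤ 1.
Count level by level. With function symbols times/2, succ/1, the terms of depth ≤ k are the 2 constants together with each function applied to depth-≤(k−1) tuples, so N_k = 2 + N_{k-1}^2 + N_{k-1}.
N_0 = 2
N_1 = 2 + 2^2 + 2 = 8
Explicitly: e, d, times(e, e), times(e, d), times(d, e), times(d, d), succ(e), succ(d).
So |H| = 8.
For each predicate symbol, the number of ground atoms is |H| raised to its arity; summing:
  R: 8^3 = 512;  Q: 8
Total ground atoms: 512 + 8 = 520.

520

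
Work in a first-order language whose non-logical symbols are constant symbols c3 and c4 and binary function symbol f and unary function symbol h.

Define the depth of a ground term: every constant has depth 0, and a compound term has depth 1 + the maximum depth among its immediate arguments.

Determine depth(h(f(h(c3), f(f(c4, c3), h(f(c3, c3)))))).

5

depth(h(c3)) = 1 + depth(c3) = 1 + 0 = 1
depth(f(c4, c3)) = 1 + max(0, 0) = 1
depth(f(c3, c3)) = 1 + max(0, 0) = 1
depth(h(f(c3, c3))) = 1 + depth(f(c3, c3)) = 1 + 1 = 2
depth(f(f(c4, c3), h(f(c3, c3)))) = 1 + max(1, 2) = 3
depth(f(h(c3), f(f(c4, c3), h(f(c3, c3))))) = 1 + max(1, 3) = 4
depth(h(f(h(c3), f(f(c4, c3), h(f(c3, c3)))))) = 1 + depth(f(h(c3), f(f(c4, c3), h(f(c3, c3))))) = 1 + 4 = 5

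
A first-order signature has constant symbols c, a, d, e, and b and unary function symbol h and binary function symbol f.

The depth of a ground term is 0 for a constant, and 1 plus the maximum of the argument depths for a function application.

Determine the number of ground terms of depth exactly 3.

1600230

Count level by level. With function symbols h/1, f/2, the terms of depth ≤ k are the 5 constants together with each function applied to depth-≤(k−1) tuples, so N_k = 5 + N_{k-1} + N_{k-1}^2.
N_0 = 5
N_1 = 5 + 5 + 5^2 = 35
N_2 = 5 + 35 + 35^2 = 1265
N_3 = 5 + 1265 + 1265^2 = 1601495
Terms of depth exactly 3: N_3 − N_2 = 1601495 − 1265 = 1600230.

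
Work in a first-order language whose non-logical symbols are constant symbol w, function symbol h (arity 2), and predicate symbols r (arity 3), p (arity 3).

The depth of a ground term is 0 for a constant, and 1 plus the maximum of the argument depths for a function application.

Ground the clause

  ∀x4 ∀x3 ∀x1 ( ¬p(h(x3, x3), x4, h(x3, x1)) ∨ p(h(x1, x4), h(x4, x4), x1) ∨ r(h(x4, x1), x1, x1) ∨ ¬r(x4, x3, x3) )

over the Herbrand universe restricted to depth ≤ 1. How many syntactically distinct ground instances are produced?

8

Ground terms of depth ≤ 1:
  If N_k denotes the number of depth-≤k ground terms, the 1 constant gives N_0 = 1, and each function symbol of arity r contributes N_{k-1}^r new terms at level k: N_k = 1 + N_{k-1}^2.
  N_0 = 1
  N_1 = 1 + 1^2 = 2
  Explicitly: w, h(w, w).
So there are 2 ground terms available for substitution.
Each of x4, x3, x1 ranges independently over the available ground terms, and distinct assignments produce distinct instances.
Number of ground instances = 2^3 = 8.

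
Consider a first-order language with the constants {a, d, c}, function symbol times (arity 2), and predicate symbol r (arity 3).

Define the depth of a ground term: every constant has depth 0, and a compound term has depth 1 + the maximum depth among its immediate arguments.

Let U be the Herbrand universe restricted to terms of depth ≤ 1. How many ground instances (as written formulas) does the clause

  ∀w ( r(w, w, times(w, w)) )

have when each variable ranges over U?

Ground terms of depth ≤ 1:
  If N_k denotes the number of depth-≤k ground terms, the 3 constants give N_0 = 3, and each function symbol of arity r contributes N_{k-1}^r new terms at level k: N_k = 3 + N_{k-1}^2.
  N_0 = 3
  N_1 = 3 + 3^2 = 12
  Explicitly: a, d, c, times(a, a), times(a, d), times(a, c), times(d, a), times(d, d), times(d, c), times(c, a), times(c, d), times(c, c).
So there are 12 ground terms available for substitution.
The body mentions the single quantified variable w; since ground terms form a free algebra, no two substitutions collapse to the same formula.
Number of ground instances = 12.

12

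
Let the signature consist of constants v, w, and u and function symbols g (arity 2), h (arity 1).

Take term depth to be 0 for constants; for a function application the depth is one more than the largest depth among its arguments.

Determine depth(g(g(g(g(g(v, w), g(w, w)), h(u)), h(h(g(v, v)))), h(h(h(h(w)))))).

depth(g(v, w)) = 1 + max(0, 0) = 1
depth(g(w, w)) = 1 + max(0, 0) = 1
depth(g(g(v, w), g(w, w))) = 1 + max(1, 1) = 2
depth(h(u)) = 1 + depth(u) = 1 + 0 = 1
depth(g(g(g(v, w), g(w, w)), h(u))) = 1 + max(2, 1) = 3
depth(g(v, v)) = 1 + max(0, 0) = 1
depth(h(g(v, v))) = 1 + depth(g(v, v)) = 1 + 1 = 2
depth(h(h(g(v, v)))) = 1 + depth(h(g(v, v))) = 1 + 2 = 3
depth(g(g(g(g(v, w), g(w, w)), h(u)), h(h(g(v, v))))) = 1 + max(3, 3) = 4
depth(h(w)) = 1 + depth(w) = 1 + 0 = 1
depth(h(h(w))) = 1 + depth(h(w)) = 1 + 1 = 2
depth(h(h(h(w)))) = 1 + depth(h(h(w))) = 1 + 2 = 3
depth(h(h(h(h(w))))) = 1 + depth(h(h(h(w)))) = 1 + 3 = 4
depth(g(g(g(g(g(v, w), g(w, w)), h(u)), h(h(g(v, v)))), h(h(h(h(w)))))) = 1 + max(4, 4) = 5

5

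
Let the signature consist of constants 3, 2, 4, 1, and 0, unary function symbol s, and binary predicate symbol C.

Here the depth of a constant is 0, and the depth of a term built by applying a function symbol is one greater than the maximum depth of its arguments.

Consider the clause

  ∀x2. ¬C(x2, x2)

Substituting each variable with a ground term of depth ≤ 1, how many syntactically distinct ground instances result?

10

Ground terms of depth ≤ 1:
  Let N_k = |{terms of depth ≤ k}|. Then N_0 = 5 and N_k = 5 + N_{k-1} for k ≥ 1 (one summand per function symbol, arity giving the exponent).
  N_0 = 5
  N_1 = 5 + 5 = 10
  Explicitly: 3, 2, 4, 1, 0, s(3), s(2), s(4), s(1), s(0).
So there are 10 ground terms available for substitution.
There is 1 variable to instantiate (x2),  occurring in at least one literal, so different choices give different ground instances.
Number of ground instances = 10.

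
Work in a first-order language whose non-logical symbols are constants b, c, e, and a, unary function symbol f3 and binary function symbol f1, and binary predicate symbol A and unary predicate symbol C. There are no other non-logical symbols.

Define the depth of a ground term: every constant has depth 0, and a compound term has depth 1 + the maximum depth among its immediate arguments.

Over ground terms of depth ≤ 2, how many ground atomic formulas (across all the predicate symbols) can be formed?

First count ground terms of depth ≤ 2.
Write N_k for the number of ground terms of depth ≤ k. A term of depth ≤ k is either a constant or a function symbol applied to arguments of depth ≤ k−1, so N_k = 4 + N_{k-1} + N_{k-1}^2.
N_0 = 4
N_1 = 4 + 4 + 4^2 = 24
N_2 = 4 + 24 + 24^2 = 604
So |H| = 604.
Each predicate of arity r yields |H|^r ground atoms (one per choice of an r-tuple from H):
  A: 604^2 = 364816;  C: 604
Total ground atoms: 364816 + 604 = 365420.

365420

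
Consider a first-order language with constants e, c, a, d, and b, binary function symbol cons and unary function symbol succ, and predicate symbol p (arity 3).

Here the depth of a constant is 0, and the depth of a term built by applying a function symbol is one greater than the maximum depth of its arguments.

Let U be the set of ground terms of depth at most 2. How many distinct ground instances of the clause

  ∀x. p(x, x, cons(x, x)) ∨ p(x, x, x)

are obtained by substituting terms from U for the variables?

Ground terms of depth ≤ 2:
  If N_k denotes the number of depth-≤k ground terms, the 5 constants give N_0 = 5, and each function symbol of arity r contributes N_{k-1}^r new terms at level k: N_k = 5 + N_{k-1}^2 + N_{k-1}.
  N_0 = 5
  N_1 = 5 + 5^2 + 5 = 35
  N_2 = 5 + 35^2 + 35 = 1265
So there are 1265 ground terms available for substitution.
The body mentions the single quantified variable x; since ground terms form a free algebra, no two substitutions collapse to the same formula.
Number of ground instances = 1265.

1265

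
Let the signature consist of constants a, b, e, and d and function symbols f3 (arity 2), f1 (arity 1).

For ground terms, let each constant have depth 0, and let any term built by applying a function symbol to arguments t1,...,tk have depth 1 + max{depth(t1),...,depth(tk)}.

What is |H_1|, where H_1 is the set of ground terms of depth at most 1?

If N_k denotes the number of depth-≤k ground terms, the 4 constants give N_0 = 4, and each function symbol of arity r contributes N_{k-1}^r new terms at level k: N_k = 4 + N_{k-1}^2 + N_{k-1}.
N_0 = 4
N_1 = 4 + 4^2 + 4 = 24

24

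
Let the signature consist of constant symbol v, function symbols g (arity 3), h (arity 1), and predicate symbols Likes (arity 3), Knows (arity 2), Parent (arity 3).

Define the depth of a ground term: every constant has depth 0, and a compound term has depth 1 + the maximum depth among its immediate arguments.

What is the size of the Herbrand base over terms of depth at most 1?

First count ground terms of depth ≤ 1.
If N_k denotes the number of depth-≤k ground terms, the 1 constant gives N_0 = 1, and each function symbol of arity r contributes N_{k-1}^r new terms at level k: N_k = 1 + N_{k-1}^3 + N_{k-1}.
N_0 = 1
N_1 = 1 + 1^3 + 1 = 3
Explicitly: v, g(v, v, v), h(v).
So |H| = 3.
Each predicate of arity r yields |H|^r ground atoms (one per choice of an r-tuple from H):
  Likes: 3^3 = 27;  Knows: 3^2 = 9;  Parent: 3^3 = 27
Total ground atoms: 27 + 9 + 27 = 63.

63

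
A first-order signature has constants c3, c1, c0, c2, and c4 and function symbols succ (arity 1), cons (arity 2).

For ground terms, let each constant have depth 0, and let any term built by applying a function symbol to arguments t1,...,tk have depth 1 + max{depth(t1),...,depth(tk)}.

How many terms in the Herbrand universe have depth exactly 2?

1230

Let N_k = |{terms of depth ≤ k}|. Then N_0 = 5 and N_k = 5 + N_{k-1} + N_{k-1}^2 for k ≥ 1 (one summand per function symbol, arity giving the exponent).
N_0 = 5
N_1 = 5 + 5 + 5^2 = 35
N_2 = 5 + 35 + 35^2 = 1265
Terms of depth exactly 2: N_2 − N_1 = 1265 − 35 = 1230.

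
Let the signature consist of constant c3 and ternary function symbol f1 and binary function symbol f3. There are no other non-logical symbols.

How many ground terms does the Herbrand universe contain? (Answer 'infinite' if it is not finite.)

The signature has at least one function symbol (f1, arity 3) and at least one constant (c3).
Iterating f1 gives infinitely many distinct ground terms: c3, f1(c3, c3, c3), f1(f1(c3, c3, c3), f1(c3, c3, c3), f1(c3, c3, c3)), ...
So the Herbrand universe is infinite.

infinite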